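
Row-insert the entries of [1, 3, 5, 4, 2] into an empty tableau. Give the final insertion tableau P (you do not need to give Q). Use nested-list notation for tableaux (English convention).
Insert 1: appended to row 1. P = [[1]].
Insert 3: appended to row 1. P = [[1, 3]].
Insert 5: appended to row 1. P = [[1, 3, 5]].
Insert 4: 4 bumps 5 from row 1; 5 starts row 2. P = [[1, 3, 4], [5]].
Insert 2: 2 bumps 3 from row 1; 3 bumps 5 from row 2; 5 starts row 3. P = [[1, 2, 4], [3], [5]].

So P = [[1, 2, 4], [3], [5]].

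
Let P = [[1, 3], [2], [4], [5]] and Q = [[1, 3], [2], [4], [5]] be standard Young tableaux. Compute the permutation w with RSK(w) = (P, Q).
5 2 4 3 1

Reverse the RSK construction: for i from n down to 1, find the cell of Q containing i, remove the entry at that cell from P, and reverse-bump it up through P; the value ejected from row 1 is w(i).

Step i=5: Q has 5 at row 4, column 1; remove 5 from row 4 of P and reverse-bump: 5 enters row 3 and ejects 4; 4 enters row 2 and ejects 2; 2 enters row 1 and ejects 1. So w(5) = 1. P is now [[2, 3], [4], [5]].
Step i=4: Q has 4 at row 3, column 1; remove 5 from row 3 of P and reverse-bump: 5 enters row 2 and ejects 4; 4 enters row 1 and ejects 3. So w(4) = 3. P is now [[2, 4], [5]].
Step i=3: Q has 3 at row 1, column 2; remove that cell from P, ejecting 4. So w(3) = 4. P is now [[2], [5]].
Step i=2: Q has 2 at row 2, column 1; remove 5 from row 2 of P and reverse-bump: 5 enters row 1 and ejects 2. So w(2) = 2. P is now [[5]].
Step i=1: Q has 1 at row 1, column 1; remove that cell from P, ejecting 5. So w(1) = 5. P is now [].

So w = 5 2 4 3 1.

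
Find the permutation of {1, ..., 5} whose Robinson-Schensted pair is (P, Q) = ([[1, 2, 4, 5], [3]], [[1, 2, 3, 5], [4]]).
Reverse the RSK construction: for i from n down to 1, find the cell of Q containing i, remove the entry at that cell from P, and reverse-bump it up through P; the value ejected from row 1 is w(i).

Step i=5: Q has 5 at row 1, column 4; remove that cell from P, ejecting 5. So w(5) = 5. P is now [[1, 2, 4], [3]].
Step i=4: Q has 4 at row 2, column 1; remove 3 from row 2 of P and reverse-bump: 3 enters row 1 and ejects 2. So w(4) = 2. P is now [[1, 3, 4]].
Step i=3: Q has 3 at row 1, column 3; remove that cell from P, ejecting 4. So w(3) = 4. P is now [[1, 3]].
Step i=2: Q has 2 at row 1, column 2; remove that cell from P, ejecting 3. So w(2) = 3. P is now [[1]].
Step i=1: Q has 1 at row 1, column 1; remove that cell from P, ejecting 1. So w(1) = 1. P is now [].

So w = 1 3 4 2 5.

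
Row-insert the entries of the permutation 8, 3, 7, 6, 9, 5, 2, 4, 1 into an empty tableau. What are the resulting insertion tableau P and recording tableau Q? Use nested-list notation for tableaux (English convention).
P = [[1, 4, 9], [2, 5], [3], [6], [7], [8]], Q = [[1, 3, 5], [2, 8], [4], [6], [7], [9]]

Insert each entry of the permutation into P by Schensted row insertion, recording in Q the position of each new cell.

Insert 8: appended to row 1. P = [[8]], Q = [[1]].
Insert 3: 3 bumps 8 from row 1; 8 starts row 2. P = [[3], [8]], Q = [[1], [2]].
Insert 7: appended to row 1. P = [[3, 7], [8]], Q = [[1, 3], [2]].
Insert 6: 6 bumps 7 from row 1; 7 bumps 8 from row 2; 8 starts row 3. P = [[3, 6], [7], [8]], Q = [[1, 3], [2], [4]].
Insert 9: appended to row 1. P = [[3, 6, 9], [7], [8]], Q = [[1, 3, 5], [2], [4]].
Insert 5: 5 bumps 6 from row 1; 6 bumps 7 from row 2; 7 bumps 8 from row 3; 8 starts row 4. P = [[3, 5, 9], [6], [7], [8]], Q = [[1, 3, 5], [2], [4], [6]].
Insert 2: 2 bumps 3 from row 1; 3 bumps 6 from row 2; 6 bumps 7 from row 3; 7 bumps 8 from row 4; 8 starts row 5. P = [[2, 5, 9], [3], [6], [7], [8]], Q = [[1, 3, 5], [2], [4], [6], [7]].
Insert 4: 4 bumps 5 from row 1; 5 appends to row 2. P = [[2, 4, 9], [3, 5], [6], [7], [8]], Q = [[1, 3, 5], [2, 8], [4], [6], [7]].
Insert 1: 1 bumps 2 from row 1; 2 bumps 3 from row 2; 3 bumps 6 from row 3; 6 bumps 7 from row 4; 7 bumps 8 from row 5; 8 starts row 6. P = [[1, 4, 9], [2, 5], [3], [6], [7], [8]], Q = [[1, 3, 5], [2, 8], [4], [6], [7], [9]].

So P = [[1, 4, 9], [2, 5], [3], [6], [7], [8]], Q = [[1, 3, 5], [2, 8], [4], [6], [7], [9]].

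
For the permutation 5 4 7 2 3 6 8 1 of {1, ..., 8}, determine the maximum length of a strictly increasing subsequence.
4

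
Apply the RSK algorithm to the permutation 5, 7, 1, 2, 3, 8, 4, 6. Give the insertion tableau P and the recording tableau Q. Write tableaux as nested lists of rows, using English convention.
P = [[1, 2, 3, 4, 6], [5, 7, 8]], Q = [[1, 2, 5, 6, 8], [3, 4, 7]]

Insert each entry of the permutation into P by Schensted row insertion, recording in Q the position of each new cell.

Insert 5: appended to row 1. P = [[5]].
Insert 7: appended to row 1. P = [[5, 7]].
Insert 1: 1 bumps 5 from row 1; 5 starts row 2. P = [[1, 7], [5]].
Insert 2: 2 bumps 7 from row 1; 7 appends to row 2. P = [[1, 2], [5, 7]].
Insert 3: appended to row 1. P = [[1, 2, 3], [5, 7]].
Insert 8: appended to row 1. P = [[1, 2, 3, 8], [5, 7]].
Insert 4: 4 bumps 8 from row 1; 8 appends to row 2. P = [[1, 2, 3, 4], [5, 7, 8]].
Insert 6: appended to row 1. P = [[1, 2, 3, 4, 6], [5, 7, 8]].

So P = [[1, 2, 3, 4, 6], [5, 7, 8]], Q = [[1, 2, 5, 6, 8], [3, 4, 7]].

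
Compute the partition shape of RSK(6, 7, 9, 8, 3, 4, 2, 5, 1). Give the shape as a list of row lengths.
[3, 3, 1, 1, 1]

Row-insert each entry into an empty tableau.

After inserting 6: P = [[6]].
After inserting 7: P = [[6, 7]].
After inserting 9: P = [[6, 7, 9]].
After inserting 8: P = [[6, 7, 8], [9]].
After inserting 3: P = [[3, 7, 8], [6], [9]].
After inserting 4: P = [[3, 4, 8], [6, 7], [9]].
After inserting 2: P = [[2, 4, 8], [3, 7], [6], [9]].
After inserting 5: P = [[2, 4, 5], [3, 7, 8], [6], [9]].
After inserting 1: P = [[1, 4, 5], [2, 7, 8], [3], [6], [9]].

The final insertion tableau P = [[1, 4, 5], [2, 7, 8], [3], [6], [9]] has shape [3, 3, 1, 1, 1].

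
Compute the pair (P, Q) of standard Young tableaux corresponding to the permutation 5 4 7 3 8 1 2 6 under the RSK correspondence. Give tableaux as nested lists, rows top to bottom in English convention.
P = [[1, 2, 6], [3, 7, 8], [4], [5]], Q = [[1, 3, 5], [2, 7, 8], [4], [6]]

Insert each entry of the permutation into P by Schensted row insertion, recording in Q the position of each new cell.

After inserting 5: P = [[5]].
After inserting 4: P = [[4], [5]].
After inserting 7: P = [[4, 7], [5]].
After inserting 3: P = [[3, 7], [4], [5]].
After inserting 8: P = [[3, 7, 8], [4], [5]].
After inserting 1: P = [[1, 7, 8], [3], [4], [5]].
After inserting 2: P = [[1, 2, 8], [3, 7], [4], [5]].
After inserting 6: P = [[1, 2, 6], [3, 7, 8], [4], [5]].

So P = [[1, 2, 6], [3, 7, 8], [4], [5]], Q = [[1, 3, 5], [2, 7, 8], [4], [6]].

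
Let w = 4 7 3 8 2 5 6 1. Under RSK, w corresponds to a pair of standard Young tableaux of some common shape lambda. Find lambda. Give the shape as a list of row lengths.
RSK row insertion gives P = [[1, 5, 6], [2, 7, 8], [3], [4]], which has shape [3, 3, 1, 1].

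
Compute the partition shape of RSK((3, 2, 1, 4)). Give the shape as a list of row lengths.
Row-insert each entry into an empty tableau.

After inserting 3: P = [[3]].
After inserting 2: P = [[2], [3]].
After inserting 1: P = [[1], [2], [3]].
After inserting 4: P = [[1, 4], [2], [3]].

The final insertion tableau P = [[1, 4], [2], [3]] has shape [2, 1, 1].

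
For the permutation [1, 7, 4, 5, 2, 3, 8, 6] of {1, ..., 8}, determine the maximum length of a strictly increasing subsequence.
4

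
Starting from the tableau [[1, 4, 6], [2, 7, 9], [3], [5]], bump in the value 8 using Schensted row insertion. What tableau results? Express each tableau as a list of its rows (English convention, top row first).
8 is larger than every entry of row 1, so it is appended to row 1. The new tableau is [[1, 4, 6, 8], [2, 7, 9], [3], [5]].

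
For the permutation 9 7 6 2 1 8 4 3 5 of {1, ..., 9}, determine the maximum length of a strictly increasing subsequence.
3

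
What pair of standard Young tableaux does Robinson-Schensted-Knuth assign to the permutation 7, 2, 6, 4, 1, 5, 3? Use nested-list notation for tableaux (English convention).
Insert each entry of the permutation into P by Schensted row insertion, recording in Q the position of each new cell.

After inserting 7: P = [[7]].
After inserting 2: P = [[2], [7]].
After inserting 6: P = [[2, 6], [7]].
After inserting 4: P = [[2, 4], [6], [7]].
After inserting 1: P = [[1, 4], [2], [6], [7]].
After inserting 5: P = [[1, 4, 5], [2], [6], [7]].
After inserting 3: P = [[1, 3, 5], [2, 4], [6], [7]].

So P = [[1, 3, 5], [2, 4], [6], [7]], Q = [[1, 3, 6], [2, 7], [4], [5]].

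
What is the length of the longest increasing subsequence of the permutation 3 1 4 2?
2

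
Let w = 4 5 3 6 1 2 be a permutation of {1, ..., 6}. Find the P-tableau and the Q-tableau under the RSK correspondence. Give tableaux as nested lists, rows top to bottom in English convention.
P = [[1, 2, 6], [3, 5], [4]], Q = [[1, 2, 4], [3, 6], [5]]

Insert each entry of the permutation into P by Schensted row insertion, recording in Q the position of each new cell.

Insert 4: appended to row 1. P = [[4]].
Insert 5: appended to row 1. P = [[4, 5]].
Insert 3: 3 bumps 4 from row 1; 4 starts row 2. P = [[3, 5], [4]].
Insert 6: appended to row 1. P = [[3, 5, 6], [4]].
Insert 1: 1 bumps 3 from row 1; 3 bumps 4 from row 2; 4 starts row 3. P = [[1, 5, 6], [3], [4]].
Insert 2: 2 bumps 5 from row 1; 5 appends to row 2. P = [[1, 2, 6], [3, 5], [4]].

So P = [[1, 2, 6], [3, 5], [4]], Q = [[1, 2, 4], [3, 6], [5]].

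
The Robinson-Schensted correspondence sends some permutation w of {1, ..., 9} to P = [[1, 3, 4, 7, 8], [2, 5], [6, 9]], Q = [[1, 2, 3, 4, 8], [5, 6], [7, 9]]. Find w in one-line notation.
2 3 6 9 5 7 1 8 4

Reverse the RSK construction: for i from n down to 1, find the cell of Q containing i, remove the entry at that cell from P, and reverse-bump it up through P; the value ejected from row 1 is w(i).

Step i=9: Q has 9 at row 3, column 2; remove 9 from row 3 of P and reverse-bump: 9 enters row 2 and ejects 5; 5 enters row 1 and ejects 4. So w(9) = 4. P is now [[1, 3, 5, 7, 8], [2, 9], [6]].
Step i=8: Q has 8 at row 1, column 5; remove that cell from P, ejecting 8. So w(8) = 8. P is now [[1, 3, 5, 7], [2, 9], [6]].
Step i=7: Q has 7 at row 3, column 1; remove 6 from row 3 of P and reverse-bump: 6 enters row 2 and ejects 2; 2 enters row 1 and ejects 1. So w(7) = 1. P is now [[2, 3, 5, 7], [6, 9]].
Step i=6: Q has 6 at row 2, column 2; remove 9 from row 2 of P and reverse-bump: 9 enters row 1 and ejects 7. So w(6) = 7. P is now [[2, 3, 5, 9], [6]].
Step i=5: Q has 5 at row 2, column 1; remove 6 from row 2 of P and reverse-bump: 6 enters row 1 and ejects 5. So w(5) = 5. P is now [[2, 3, 6, 9]].
Step i=4: Q has 4 at row 1, column 4; remove that cell from P, ejecting 9. So w(4) = 9. P is now [[2, 3, 6]].
Step i=3: Q has 3 at row 1, column 3; remove that cell from P, ejecting 6. So w(3) = 6. P is now [[2, 3]].
Step i=2: Q has 2 at row 1, column 2; remove that cell from P, ejecting 3. So w(2) = 3. P is now [[2]].
Step i=1: Q has 1 at row 1, column 1; remove that cell from P, ejecting 2. So w(1) = 2. P is now [].

So w = 2 3 6 9 5 7 1 8 4.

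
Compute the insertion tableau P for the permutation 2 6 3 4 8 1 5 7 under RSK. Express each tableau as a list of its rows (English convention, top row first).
After inserting 2: P = [[2]].
After inserting 6: P = [[2, 6]].
After inserting 3: P = [[2, 3], [6]].
After inserting 4: P = [[2, 3, 4], [6]].
After inserting 8: P = [[2, 3, 4, 8], [6]].
After inserting 1: P = [[1, 3, 4, 8], [2], [6]].
After inserting 5: P = [[1, 3, 4, 5], [2, 8], [6]].
After inserting 7: P = [[1, 3, 4, 5, 7], [2, 8], [6]].

So P = [[1, 3, 4, 5, 7], [2, 8], [6]].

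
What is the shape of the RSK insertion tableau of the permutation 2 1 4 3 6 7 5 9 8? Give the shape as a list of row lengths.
Row-insert each entry into an empty tableau.

After inserting 2: P = [[2]].
After inserting 1: P = [[1], [2]].
After inserting 4: P = [[1, 4], [2]].
After inserting 3: P = [[1, 3], [2, 4]].
After inserting 6: P = [[1, 3, 6], [2, 4]].
After inserting 7: P = [[1, 3, 6, 7], [2, 4]].
After inserting 5: P = [[1, 3, 5, 7], [2, 4, 6]].
After inserting 9: P = [[1, 3, 5, 7, 9], [2, 4, 6]].
After inserting 8: P = [[1, 3, 5, 7, 8], [2, 4, 6, 9]].

The final insertion tableau P = [[1, 3, 5, 7, 8], [2, 4, 6, 9]] has shape [5, 4].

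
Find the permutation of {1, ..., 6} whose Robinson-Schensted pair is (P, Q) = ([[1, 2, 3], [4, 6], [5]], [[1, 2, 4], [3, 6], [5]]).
1 5 4 6 2 3

Reverse the RSK construction: for i from n down to 1, find the cell of Q containing i, remove the entry at that cell from P, and reverse-bump it up through P; the value ejected from row 1 is w(i).

Step i=6: Q has 6 at row 2, column 2; remove 6 from row 2 of P and reverse-bump: 6 enters row 1 and ejects 3. So w(6) = 3. P is now [[1, 2, 6], [4], [5]].
Step i=5: Q has 5 at row 3, column 1; remove 5 from row 3 of P and reverse-bump: 5 enters row 2 and ejects 4; 4 enters row 1 and ejects 2. So w(5) = 2. P is now [[1, 4, 6], [5]].
Step i=4: Q has 4 at row 1, column 3; remove that cell from P, ejecting 6. So w(4) = 6. P is now [[1, 4], [5]].
Step i=3: Q has 3 at row 2, column 1; remove 5 from row 2 of P and reverse-bump: 5 enters row 1 and ejects 4. So w(3) = 4. P is now [[1, 5]].
Step i=2: Q has 2 at row 1, column 2; remove that cell from P, ejecting 5. So w(2) = 5. P is now [[1]].
Step i=1: Q has 1 at row 1, column 1; remove that cell from P, ejecting 1. So w(1) = 1. P is now [].

So w = 1 5 4 6 2 3.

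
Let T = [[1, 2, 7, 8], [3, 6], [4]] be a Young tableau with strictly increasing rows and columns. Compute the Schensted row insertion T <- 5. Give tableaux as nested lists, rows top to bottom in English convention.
[[1, 2, 5, 8], [3, 6, 7], [4]]

In row 1, 5 replaces 7 (the leftmost entry greater than 5); 7 is bumped to row 2. 7 is appended to row 2. The new tableau is [[1, 2, 5, 8], [3, 6, 7], [4]].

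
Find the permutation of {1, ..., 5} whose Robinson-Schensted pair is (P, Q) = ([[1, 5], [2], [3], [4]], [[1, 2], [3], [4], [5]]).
Reverse the RSK construction: for i from n down to 1, find the cell of Q containing i, remove the entry at that cell from P, and reverse-bump it up through P; the value ejected from row 1 is w(i).

Step i=5: Q has 5 at row 4, column 1; remove 4 from row 4 of P and reverse-bump: 4 enters row 3 and ejects 3; 3 enters row 2 and ejects 2; 2 enters row 1 and ejects 1. So w(5) = 1. P is now [[2, 5], [3], [4]].
Step i=4: Q has 4 at row 3, column 1; remove 4 from row 3 of P and reverse-bump: 4 enters row 2 and ejects 3; 3 enters row 1 and ejects 2. So w(4) = 2. P is now [[3, 5], [4]].
Step i=3: Q has 3 at row 2, column 1; remove 4 from row 2 of P and reverse-bump: 4 enters row 1 and ejects 3. So w(3) = 3. P is now [[4, 5]].
Step i=2: Q has 2 at row 1, column 2; remove that cell from P, ejecting 5. So w(2) = 5. P is now [[4]].
Step i=1: Q has 1 at row 1, column 1; remove that cell from P, ejecting 4. So w(1) = 4. P is now [].

So w = 4 5 3 2 1.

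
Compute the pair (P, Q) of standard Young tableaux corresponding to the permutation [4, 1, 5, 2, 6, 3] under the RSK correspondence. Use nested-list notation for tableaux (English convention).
Insert each entry of the permutation into P by Schensted row insertion, recording in Q the position of each new cell.

Insert 4: appended to row 1. P = [[4]].
Insert 1: 1 bumps 4 from row 1; 4 starts row 2. P = [[1], [4]].
Insert 5: appended to row 1. P = [[1, 5], [4]].
Insert 2: 2 bumps 5 from row 1; 5 appends to row 2. P = [[1, 2], [4, 5]].
Insert 6: appended to row 1. P = [[1, 2, 6], [4, 5]].
Insert 3: 3 bumps 6 from row 1; 6 appends to row 2. P = [[1, 2, 3], [4, 5, 6]].

So P = [[1, 2, 3], [4, 5, 6]], Q = [[1, 3, 5], [2, 4, 6]].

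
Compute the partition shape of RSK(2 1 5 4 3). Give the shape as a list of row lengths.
[2, 2, 1]

Row-insert each entry into an empty tableau.

After inserting 2: P = [[2]].
After inserting 1: P = [[1], [2]].
After inserting 5: P = [[1, 5], [2]].
After inserting 4: P = [[1, 4], [2, 5]].
After inserting 3: P = [[1, 3], [2, 4], [5]].

The final insertion tableau P = [[1, 3], [2, 4], [5]] has shape [2, 2, 1].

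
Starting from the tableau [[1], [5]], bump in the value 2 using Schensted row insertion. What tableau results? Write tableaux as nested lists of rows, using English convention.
2 is larger than every entry of row 1, so it is appended to row 1. The new tableau is [[1, 2], [5]].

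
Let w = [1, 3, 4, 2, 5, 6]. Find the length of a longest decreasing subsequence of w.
2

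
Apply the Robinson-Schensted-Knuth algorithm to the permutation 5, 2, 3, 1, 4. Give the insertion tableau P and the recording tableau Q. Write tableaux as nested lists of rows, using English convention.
P = [[1, 3, 4], [2], [5]], Q = [[1, 3, 5], [2], [4]]

Insert each entry of the permutation into P by Schensted row insertion, recording in Q the position of each new cell.

Insert 5: appended to row 1. P = [[5]].
Insert 2: 2 bumps 5 from row 1; 5 starts row 2. P = [[2], [5]].
Insert 3: appended to row 1. P = [[2, 3], [5]].
Insert 1: 1 bumps 2 from row 1; 2 bumps 5 from row 2; 5 starts row 3. P = [[1, 3], [2], [5]].
Insert 4: appended to row 1. P = [[1, 3, 4], [2], [5]].

So P = [[1, 3, 4], [2], [5]], Q = [[1, 3, 5], [2], [4]].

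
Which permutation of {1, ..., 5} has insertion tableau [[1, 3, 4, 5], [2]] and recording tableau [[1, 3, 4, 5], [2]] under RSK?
2 1 3 4 5

Reverse the RSK construction: for i from n down to 1, find the cell of Q containing i, remove the entry at that cell from P, and reverse-bump it up through P; the value ejected from row 1 is w(i).

Step i=5: Q has 5 at row 1, column 4; remove that cell from P, ejecting 5. So w(5) = 5. P is now [[1, 3, 4], [2]].
Step i=4: Q has 4 at row 1, column 3; remove that cell from P, ejecting 4. So w(4) = 4. P is now [[1, 3], [2]].
Step i=3: Q has 3 at row 1, column 2; remove that cell from P, ejecting 3. So w(3) = 3. P is now [[1], [2]].
Step i=2: Q has 2 at row 2, column 1; remove 2 from row 2 of P and reverse-bump: 2 enters row 1 and ejects 1. So w(2) = 1. P is now [[2]].
Step i=1: Q has 1 at row 1, column 1; remove that cell from P, ejecting 2. So w(1) = 2. P is now [].

So w = 2 1 3 4 5.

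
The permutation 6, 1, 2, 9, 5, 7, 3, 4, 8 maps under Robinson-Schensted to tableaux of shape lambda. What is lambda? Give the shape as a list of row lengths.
Row-insert each entry into an empty tableau.

After inserting 6: P = [[6]].
After inserting 1: P = [[1], [6]].
After inserting 2: P = [[1, 2], [6]].
After inserting 9: P = [[1, 2, 9], [6]].
After inserting 5: P = [[1, 2, 5], [6, 9]].
After inserting 7: P = [[1, 2, 5, 7], [6, 9]].
After inserting 3: P = [[1, 2, 3, 7], [5, 9], [6]].
After inserting 4: P = [[1, 2, 3, 4], [5, 7], [6, 9]].
After inserting 8: P = [[1, 2, 3, 4, 8], [5, 7], [6, 9]].

The final insertion tableau P = [[1, 2, 3, 4, 8], [5, 7], [6, 9]] has shape [5, 2, 2].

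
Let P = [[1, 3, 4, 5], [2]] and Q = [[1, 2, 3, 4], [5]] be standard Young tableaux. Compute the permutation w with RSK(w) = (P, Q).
2 3 4 5 1

Reverse the RSK construction: for i from n down to 1, find the cell of Q containing i, remove the entry at that cell from P, and reverse-bump it up through P; the value ejected from row 1 is w(i).

Step i=5: Q has 5 at row 2, column 1; remove 2 from row 2 of P and reverse-bump: 2 enters row 1 and ejects 1. So w(5) = 1. P is now [[2, 3, 4, 5]].
Step i=4: Q has 4 at row 1, column 4; remove that cell from P, ejecting 5. So w(4) = 5. P is now [[2, 3, 4]].
Step i=3: Q has 3 at row 1, column 3; remove that cell from P, ejecting 4. So w(3) = 4. P is now [[2, 3]].
Step i=2: Q has 2 at row 1, column 2; remove that cell from P, ejecting 3. So w(2) = 3. P is now [[2]].
Step i=1: Q has 1 at row 1, column 1; remove that cell from P, ejecting 2. So w(1) = 2. P is now [].

So w = 2 3 4 5 1.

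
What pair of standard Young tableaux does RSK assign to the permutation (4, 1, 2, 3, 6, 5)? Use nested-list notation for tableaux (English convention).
Insert each entry of the permutation into P by Schensted row insertion, recording in Q the position of each new cell.

Insert 4: appended to row 1. P = [[4]], Q = [[1]].
Insert 1: 1 bumps 4 from row 1; 4 starts row 2. P = [[1], [4]], Q = [[1], [2]].
Insert 2: appended to row 1. P = [[1, 2], [4]], Q = [[1, 3], [2]].
Insert 3: appended to row 1. P = [[1, 2, 3], [4]], Q = [[1, 3, 4], [2]].
Insert 6: appended to row 1. P = [[1, 2, 3, 6], [4]], Q = [[1, 3, 4, 5], [2]].
Insert 5: 5 bumps 6 from row 1; 6 appends to row 2. P = [[1, 2, 3, 5], [4, 6]], Q = [[1, 3, 4, 5], [2, 6]].

So P = [[1, 2, 3, 5], [4, 6]], Q = [[1, 3, 4, 5], [2, 6]].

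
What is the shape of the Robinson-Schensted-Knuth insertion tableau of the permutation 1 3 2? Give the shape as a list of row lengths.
Row-insert each entry into an empty tableau.

After inserting 1: P = [[1]].
After inserting 3: P = [[1, 3]].
After inserting 2: P = [[1, 2], [3]].

The final insertion tableau P = [[1, 2], [3]] has shape [2, 1].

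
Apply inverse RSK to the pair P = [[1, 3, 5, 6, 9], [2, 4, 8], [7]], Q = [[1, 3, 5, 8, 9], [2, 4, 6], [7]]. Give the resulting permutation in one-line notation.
Reverse the RSK construction: for i from n down to 1, find the cell of Q containing i, remove the entry at that cell from P, and reverse-bump it up through P; the value ejected from row 1 is w(i).

Step i=9: Q has 9 at row 1, column 5; remove that cell from P, ejecting 9. So w(9) = 9. P is now [[1, 3, 5, 6], [2, 4, 8], [7]].
Step i=8: Q has 8 at row 1, column 4; remove that cell from P, ejecting 6. So w(8) = 6. P is now [[1, 3, 5], [2, 4, 8], [7]].
Step i=7: Q has 7 at row 3, column 1; remove 7 from row 3 of P and reverse-bump: 7 enters row 2 and ejects 4; 4 enters row 1 and ejects 3. So w(7) = 3. P is now [[1, 4, 5], [2, 7, 8]].
Step i=6: Q has 6 at row 2, column 3; remove 8 from row 2 of P and reverse-bump: 8 enters row 1 and ejects 5. So w(6) = 5. P is now [[1, 4, 8], [2, 7]].
Step i=5: Q has 5 at row 1, column 3; remove that cell from P, ejecting 8. So w(5) = 8. P is now [[1, 4], [2, 7]].
Step i=4: Q has 4 at row 2, column 2; remove 7 from row 2 of P and reverse-bump: 7 enters row 1 and ejects 4. So w(4) = 4. P is now [[1, 7], [2]].
Step i=3: Q has 3 at row 1, column 2; remove that cell from P, ejecting 7. So w(3) = 7. P is now [[1], [2]].
Step i=2: Q has 2 at row 2, column 1; remove 2 from row 2 of P and reverse-bump: 2 enters row 1 and ejects 1. So w(2) = 1. P is now [[2]].
Step i=1: Q has 1 at row 1, column 1; remove that cell from P, ejecting 2. So w(1) = 2. P is now [].

So w = 2 1 7 4 8 5 3 6 9.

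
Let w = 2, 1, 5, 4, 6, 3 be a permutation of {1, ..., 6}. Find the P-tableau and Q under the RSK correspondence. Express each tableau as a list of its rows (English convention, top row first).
Insert each entry of the permutation into P by Schensted row insertion, recording in Q the position of each new cell.

Insert 2: appended to row 1. P = [[2]].
Insert 1: 1 bumps 2 from row 1; 2 starts row 2. P = [[1], [2]].
Insert 5: appended to row 1. P = [[1, 5], [2]].
Insert 4: 4 bumps 5 from row 1; 5 appends to row 2. P = [[1, 4], [2, 5]].
Insert 6: appended to row 1. P = [[1, 4, 6], [2, 5]].
Insert 3: 3 bumps 4 from row 1; 4 bumps 5 from row 2; 5 starts row 3. P = [[1, 3, 6], [2, 4], [5]].

So P = [[1, 3, 6], [2, 4], [5]], Q = [[1, 3, 5], [2, 4], [6]].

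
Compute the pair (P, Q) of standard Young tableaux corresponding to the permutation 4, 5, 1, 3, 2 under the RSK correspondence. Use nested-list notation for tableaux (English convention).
Insert each entry of the permutation into P by Schensted row insertion, recording in Q the position of each new cell.

Insert 4: appended to row 1. P = [[4]].
Insert 5: appended to row 1. P = [[4, 5]].
Insert 1: 1 bumps 4 from row 1; 4 starts row 2. P = [[1, 5], [4]].
Insert 3: 3 bumps 5 from row 1; 5 appends to row 2. P = [[1, 3], [4, 5]].
Insert 2: 2 bumps 3 from row 1; 3 bumps 4 from row 2; 4 starts row 3. P = [[1, 2], [3, 5], [4]].

So P = [[1, 2], [3, 5], [4]], Q = [[1, 2], [3, 4], [5]].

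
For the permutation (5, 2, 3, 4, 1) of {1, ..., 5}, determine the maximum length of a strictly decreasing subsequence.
3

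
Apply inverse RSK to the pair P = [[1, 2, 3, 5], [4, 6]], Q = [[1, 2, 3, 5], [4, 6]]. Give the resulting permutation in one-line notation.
Reverse the RSK construction: for i from n down to 1, find the cell of Q containing i, remove the entry at that cell from P, and reverse-bump it up through P; the value ejected from row 1 is w(i).

Step i=6: Q has 6 at row 2, column 2; remove 6 from row 2 of P and reverse-bump: 6 enters row 1 and ejects 5. So w(6) = 5. P is now [[1, 2, 3, 6], [4]].
Step i=5: Q has 5 at row 1, column 4; remove that cell from P, ejecting 6. So w(5) = 6. P is now [[1, 2, 3], [4]].
Step i=4: Q has 4 at row 2, column 1; remove 4 from row 2 of P and reverse-bump: 4 enters row 1 and ejects 3. So w(4) = 3. P is now [[1, 2, 4]].
Step i=3: Q has 3 at row 1, column 3; remove that cell from P, ejecting 4. So w(3) = 4. P is now [[1, 2]].
Step i=2: Q has 2 at row 1, column 2; remove that cell from P, ejecting 2. So w(2) = 2. P is now [[1]].
Step i=1: Q has 1 at row 1, column 1; remove that cell from P, ejecting 1. So w(1) = 1. P is now [].

So w = 1 2 4 3 6 5.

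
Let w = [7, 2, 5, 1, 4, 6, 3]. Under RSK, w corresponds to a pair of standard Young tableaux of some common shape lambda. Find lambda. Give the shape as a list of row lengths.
Row-insert each entry into an empty tableau.

After inserting 7: P = [[7]].
After inserting 2: P = [[2], [7]].
After inserting 5: P = [[2, 5], [7]].
After inserting 1: P = [[1, 5], [2], [7]].
After inserting 4: P = [[1, 4], [2, 5], [7]].
After inserting 6: P = [[1, 4, 6], [2, 5], [7]].
After inserting 3: P = [[1, 3, 6], [2, 4], [5], [7]].

The final insertion tableau P = [[1, 3, 6], [2, 4], [5], [7]] has shape [3, 2, 1, 1].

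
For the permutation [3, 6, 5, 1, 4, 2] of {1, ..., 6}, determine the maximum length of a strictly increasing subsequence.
2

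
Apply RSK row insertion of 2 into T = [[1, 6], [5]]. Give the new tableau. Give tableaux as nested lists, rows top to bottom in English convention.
[[1, 2], [5, 6]]

In row 1, 2 replaces 6 (the leftmost entry greater than 2); 6 is bumped to row 2. 6 is appended to row 2. The new tableau is [[1, 2], [5, 6]].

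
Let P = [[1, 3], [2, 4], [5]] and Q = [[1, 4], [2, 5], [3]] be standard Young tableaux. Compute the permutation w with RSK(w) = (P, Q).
5 2 1 4 3

Reverse the RSK construction: for i from n down to 1, find the cell of Q containing i, remove the entry at that cell from P, and reverse-bump it up through P; the value ejected from row 1 is w(i).

Step i=5: Q has 5 at row 2, column 2; remove 4 from row 2 of P and reverse-bump: 4 enters row 1 and ejects 3. So w(5) = 3. P is now [[1, 4], [2], [5]].
Step i=4: Q has 4 at row 1, column 2; remove that cell from P, ejecting 4. So w(4) = 4. P is now [[1], [2], [5]].
Step i=3: Q has 3 at row 3, column 1; remove 5 from row 3 of P and reverse-bump: 5 enters row 2 and ejects 2; 2 enters row 1 and ejects 1. So w(3) = 1. P is now [[2], [5]].
Step i=2: Q has 2 at row 2, column 1; remove 5 from row 2 of P and reverse-bump: 5 enters row 1 and ejects 2. So w(2) = 2. P is now [[5]].
Step i=1: Q has 1 at row 1, column 1; remove that cell from P, ejecting 5. So w(1) = 5. P is now [].

So w = 5 2 1 4 3.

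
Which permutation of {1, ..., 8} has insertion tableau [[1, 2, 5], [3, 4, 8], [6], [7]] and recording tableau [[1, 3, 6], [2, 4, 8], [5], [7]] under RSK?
Reverse RSK: for i = n, n-1, ..., 1, locate i in Q, remove the corresponding corner cell from P, and reverse-bump its entry up through P; the value ejected from row 1 is w(i).

So w = 3 1 7 6 4 8 2 5.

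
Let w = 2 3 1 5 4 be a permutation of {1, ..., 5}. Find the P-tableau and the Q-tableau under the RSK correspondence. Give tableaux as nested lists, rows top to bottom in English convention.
Insert each entry of the permutation into P by Schensted row insertion, recording in Q the position of each new cell.

After inserting 2: P = [[2]].
After inserting 3: P = [[2, 3]].
After inserting 1: P = [[1, 3], [2]].
After inserting 5: P = [[1, 3, 5], [2]].
After inserting 4: P = [[1, 3, 4], [2, 5]].

So P = [[1, 3, 4], [2, 5]], Q = [[1, 2, 4], [3, 5]].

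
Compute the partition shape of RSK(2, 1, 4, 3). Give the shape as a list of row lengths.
Row-insert each entry into an empty tableau.

After inserting 2: P = [[2]].
After inserting 1: P = [[1], [2]].
After inserting 4: P = [[1, 4], [2]].
After inserting 3: P = [[1, 3], [2, 4]].

The final insertion tableau P = [[1, 3], [2, 4]] has shape [2, 2].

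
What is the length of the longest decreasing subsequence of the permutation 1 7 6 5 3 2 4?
5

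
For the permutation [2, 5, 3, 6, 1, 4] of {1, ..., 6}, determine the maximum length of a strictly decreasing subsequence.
3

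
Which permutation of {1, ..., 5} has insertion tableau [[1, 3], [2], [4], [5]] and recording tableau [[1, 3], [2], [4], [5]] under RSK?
5 2 4 3 1

Reverse the RSK construction: for i from n down to 1, find the cell of Q containing i, remove the entry at that cell from P, and reverse-bump it up through P; the value ejected from row 1 is w(i).

Step i=5: Q has 5 at row 4, column 1; remove 5 from row 4 of P and reverse-bump: 5 enters row 3 and ejects 4; 4 enters row 2 and ejects 2; 2 enters row 1 and ejects 1. So w(5) = 1. P is now [[2, 3], [4], [5]].
Step i=4: Q has 4 at row 3, column 1; remove 5 from row 3 of P and reverse-bump: 5 enters row 2 and ejects 4; 4 enters row 1 and ejects 3. So w(4) = 3. P is now [[2, 4], [5]].
Step i=3: Q has 3 at row 1, column 2; remove that cell from P, ejecting 4. So w(3) = 4. P is now [[2], [5]].
Step i=2: Q has 2 at row 2, column 1; remove 5 from row 2 of P and reverse-bump: 5 enters row 1 and ejects 2. So w(2) = 2. P is now [[5]].
Step i=1: Q has 1 at row 1, column 1; remove that cell from P, ejecting 5. So w(1) = 5. P is now [].

So w = 5 2 4 3 1.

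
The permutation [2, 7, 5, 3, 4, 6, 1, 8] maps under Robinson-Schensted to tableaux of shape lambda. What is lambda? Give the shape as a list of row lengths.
[5, 1, 1, 1]

Row-insert each entry into an empty tableau.

After inserting 2: P = [[2]].
After inserting 7: P = [[2, 7]].
After inserting 5: P = [[2, 5], [7]].
After inserting 3: P = [[2, 3], [5], [7]].
After inserting 4: P = [[2, 3, 4], [5], [7]].
After inserting 6: P = [[2, 3, 4, 6], [5], [7]].
After inserting 1: P = [[1, 3, 4, 6], [2], [5], [7]].
After inserting 8: P = [[1, 3, 4, 6, 8], [2], [5], [7]].

The final insertion tableau P = [[1, 3, 4, 6, 8], [2], [5], [7]] has shape [5, 1, 1, 1].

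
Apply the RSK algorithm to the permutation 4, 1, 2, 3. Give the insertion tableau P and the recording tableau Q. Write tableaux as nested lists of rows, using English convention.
Insert each entry of the permutation into P by Schensted row insertion, recording in Q the position of each new cell.

Insert 4: appended to row 1. P = [[4]].
Insert 1: 1 bumps 4 from row 1; 4 starts row 2. P = [[1], [4]].
Insert 2: appended to row 1. P = [[1, 2], [4]].
Insert 3: appended to row 1. P = [[1, 2, 3], [4]].

So P = [[1, 2, 3], [4]], Q = [[1, 3, 4], [2]].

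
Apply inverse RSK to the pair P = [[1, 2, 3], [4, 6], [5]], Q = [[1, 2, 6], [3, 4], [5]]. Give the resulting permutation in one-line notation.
Reverse the RSK construction: for i from n down to 1, find the cell of Q containing i, remove the entry at that cell from P, and reverse-bump it up through P; the value ejected from row 1 is w(i).

Step i=6: Q has 6 at row 1, column 3; remove that cell from P, ejecting 3. So w(6) = 3. P is now [[1, 2], [4, 6], [5]].
Step i=5: Q has 5 at row 3, column 1; remove 5 from row 3 of P and reverse-bump: 5 enters row 2 and ejects 4; 4 enters row 1 and ejects 2. So w(5) = 2. P is now [[1, 4], [5, 6]].
Step i=4: Q has 4 at row 2, column 2; remove 6 from row 2 of P and reverse-bump: 6 enters row 1 and ejects 4. So w(4) = 4. P is now [[1, 6], [5]].
Step i=3: Q has 3 at row 2, column 1; remove 5 from row 2 of P and reverse-bump: 5 enters row 1 and ejects 1. So w(3) = 1. P is now [[5, 6]].
Step i=2: Q has 2 at row 1, column 2; remove that cell from P, ejecting 6. So w(2) = 6. P is now [[5]].
Step i=1: Q has 1 at row 1, column 1; remove that cell from P, ejecting 5. So w(1) = 5. P is now [].

So w = 5 6 1 4 2 3.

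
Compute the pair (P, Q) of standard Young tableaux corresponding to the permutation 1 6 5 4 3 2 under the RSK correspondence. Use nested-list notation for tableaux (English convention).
Insert each entry of the permutation into P by Schensted row insertion, recording in Q the position of each new cell.

After inserting 1: P = [[1]].
After inserting 6: P = [[1, 6]].
After inserting 5: P = [[1, 5], [6]].
After inserting 4: P = [[1, 4], [5], [6]].
After inserting 3: P = [[1, 3], [4], [5], [6]].
After inserting 2: P = [[1, 2], [3], [4], [5], [6]].

So P = [[1, 2], [3], [4], [5], [6]], Q = [[1, 2], [3], [4], [5], [6]].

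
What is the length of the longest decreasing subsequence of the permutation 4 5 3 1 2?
3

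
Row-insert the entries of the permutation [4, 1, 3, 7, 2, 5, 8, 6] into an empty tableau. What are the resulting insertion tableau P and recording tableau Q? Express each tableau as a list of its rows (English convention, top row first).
P = [[1, 2, 5, 6], [3, 7, 8], [4]], Q = [[1, 3, 4, 7], [2, 6, 8], [5]]

Insert each entry of the permutation into P by Schensted row insertion, recording in Q the position of each new cell.

Insert 4: appended to row 1. P = [[4]].
Insert 1: 1 bumps 4 from row 1; 4 starts row 2. P = [[1], [4]].
Insert 3: appended to row 1. P = [[1, 3], [4]].
Insert 7: appended to row 1. P = [[1, 3, 7], [4]].
Insert 2: 2 bumps 3 from row 1; 3 bumps 4 from row 2; 4 starts row 3. P = [[1, 2, 7], [3], [4]].
Insert 5: 5 bumps 7 from row 1; 7 appends to row 2. P = [[1, 2, 5], [3, 7], [4]].
Insert 8: appended to row 1. P = [[1, 2, 5, 8], [3, 7], [4]].
Insert 6: 6 bumps 8 from row 1; 8 appends to row 2. P = [[1, 2, 5, 6], [3, 7, 8], [4]].

So P = [[1, 2, 5, 6], [3, 7, 8], [4]], Q = [[1, 3, 4, 7], [2, 6, 8], [5]].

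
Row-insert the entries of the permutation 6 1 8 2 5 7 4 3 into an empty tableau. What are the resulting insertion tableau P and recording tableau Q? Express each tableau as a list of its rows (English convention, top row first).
P = [[1, 2, 3, 7], [4, 8], [5], [6]], Q = [[1, 3, 5, 6], [2, 4], [7], [8]]

Insert each entry of the permutation into P by Schensted row insertion, recording in Q the position of each new cell.

Insert 6: appended to row 1. P = [[6]].
Insert 1: 1 bumps 6 from row 1; 6 starts row 2. P = [[1], [6]].
Insert 8: appended to row 1. P = [[1, 8], [6]].
Insert 2: 2 bumps 8 from row 1; 8 appends to row 2. P = [[1, 2], [6, 8]].
Insert 5: appended to row 1. P = [[1, 2, 5], [6, 8]].
Insert 7: appended to row 1. P = [[1, 2, 5, 7], [6, 8]].
Insert 4: 4 bumps 5 from row 1; 5 bumps 6 from row 2; 6 starts row 3. P = [[1, 2, 4, 7], [5, 8], [6]].
Insert 3: 3 bumps 4 from row 1; 4 bumps 5 from row 2; 5 bumps 6 from row 3; 6 starts row 4. P = [[1, 2, 3, 7], [4, 8], [5], [6]].

So P = [[1, 2, 3, 7], [4, 8], [5], [6]], Q = [[1, 3, 5, 6], [2, 4], [7], [8]].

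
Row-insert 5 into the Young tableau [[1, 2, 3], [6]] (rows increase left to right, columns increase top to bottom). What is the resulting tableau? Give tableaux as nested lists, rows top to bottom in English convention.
[[1, 2, 3, 5], [6]]

5 is larger than every entry of row 1, so it is appended to row 1. The new tableau is [[1, 2, 3, 5], [6]].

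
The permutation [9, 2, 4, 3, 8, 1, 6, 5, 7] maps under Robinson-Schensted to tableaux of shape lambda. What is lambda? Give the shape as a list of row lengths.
[4, 2, 2, 1]

RSK row insertion gives P = [[1, 3, 5, 7], [2, 6], [4, 8], [9]], which has shape [4, 2, 2, 1].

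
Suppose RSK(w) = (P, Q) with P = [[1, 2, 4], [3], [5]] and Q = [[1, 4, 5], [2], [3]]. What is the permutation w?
5 3 1 2 4

Reverse the RSK construction: for i from n down to 1, find the cell of Q containing i, remove the entry at that cell from P, and reverse-bump it up through P; the value ejected from row 1 is w(i).

Step i=5: Q has 5 at row 1, column 3; remove that cell from P, ejecting 4. So w(5) = 4. P is now [[1, 2], [3], [5]].
Step i=4: Q has 4 at row 1, column 2; remove that cell from P, ejecting 2. So w(4) = 2. P is now [[1], [3], [5]].
Step i=3: Q has 3 at row 3, column 1; remove 5 from row 3 of P and reverse-bump: 5 enters row 2 and ejects 3; 3 enters row 1 and ejects 1. So w(3) = 1. P is now [[3], [5]].
Step i=2: Q has 2 at row 2, column 1; remove 5 from row 2 of P and reverse-bump: 5 enters row 1 and ejects 3. So w(2) = 3. P is now [[5]].
Step i=1: Q has 1 at row 1, column 1; remove that cell from P, ejecting 5. So w(1) = 5. P is now [].

So w = 5 3 1 2 4.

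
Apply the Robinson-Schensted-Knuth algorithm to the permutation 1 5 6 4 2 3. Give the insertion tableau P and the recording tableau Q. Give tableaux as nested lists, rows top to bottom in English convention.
Insert each entry of the permutation into P by Schensted row insertion, recording in Q the position of each new cell.

Insert 1: appended to row 1. P = [[1]].
Insert 5: appended to row 1. P = [[1, 5]].
Insert 6: appended to row 1. P = [[1, 5, 6]].
Insert 4: 4 bumps 5 from row 1; 5 starts row 2. P = [[1, 4, 6], [5]].
Insert 2: 2 bumps 4 from row 1; 4 bumps 5 from row 2; 5 starts row 3. P = [[1, 2, 6], [4], [5]].
Insert 3: 3 bumps 6 from row 1; 6 appends to row 2. P = [[1, 2, 3], [4, 6], [5]].

So P = [[1, 2, 3], [4, 6], [5]], Q = [[1, 2, 3], [4, 6], [5]].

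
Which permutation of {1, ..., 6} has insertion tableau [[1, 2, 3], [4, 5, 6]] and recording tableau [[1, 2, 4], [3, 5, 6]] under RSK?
Reverse the RSK construction: for i from n down to 1, find the cell of Q containing i, remove the entry at that cell from P, and reverse-bump it up through P; the value ejected from row 1 is w(i).

Step i=6: Q has 6 at row 2, column 3; remove 6 from row 2 of P and reverse-bump: 6 enters row 1 and ejects 3. So w(6) = 3. P is now [[1, 2, 6], [4, 5]].
Step i=5: Q has 5 at row 2, column 2; remove 5 from row 2 of P and reverse-bump: 5 enters row 1 and ejects 2. So w(5) = 2. P is now [[1, 5, 6], [4]].
Step i=4: Q has 4 at row 1, column 3; remove that cell from P, ejecting 6. So w(4) = 6. P is now [[1, 5], [4]].
Step i=3: Q has 3 at row 2, column 1; remove 4 from row 2 of P and reverse-bump: 4 enters row 1 and ejects 1. So w(3) = 1. P is now [[4, 5]].
Step i=2: Q has 2 at row 1, column 2; remove that cell from P, ejecting 5. So w(2) = 5. P is now [[4]].
Step i=1: Q has 1 at row 1, column 1; remove that cell from P, ejecting 4. So w(1) = 4. P is now [].

So w = 4 5 1 6 2 3.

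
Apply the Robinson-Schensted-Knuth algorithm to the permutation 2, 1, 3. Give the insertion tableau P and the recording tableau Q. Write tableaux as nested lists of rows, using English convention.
P = [[1, 3], [2]], Q = [[1, 3], [2]]

Insert each entry of the permutation into P by Schensted row insertion, recording in Q the position of each new cell.

Insert 2: appended to row 1. P = [[2]].
Insert 1: 1 bumps 2 from row 1; 2 starts row 2. P = [[1], [2]].
Insert 3: appended to row 1. P = [[1, 3], [2]].

So P = [[1, 3], [2]], Q = [[1, 3], [2]].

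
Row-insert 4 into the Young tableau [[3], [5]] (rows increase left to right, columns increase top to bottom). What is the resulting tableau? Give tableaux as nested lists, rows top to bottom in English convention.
[[3, 4], [5]]

4 is larger than every entry of row 1, so it is appended to row 1. The new tableau is [[3, 4], [5]].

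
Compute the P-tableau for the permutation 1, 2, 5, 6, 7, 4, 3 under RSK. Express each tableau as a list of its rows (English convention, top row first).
Insert 1: appended to row 1. P = [[1]].
Insert 2: appended to row 1. P = [[1, 2]].
Insert 5: appended to row 1. P = [[1, 2, 5]].
Insert 6: appended to row 1. P = [[1, 2, 5, 6]].
Insert 7: appended to row 1. P = [[1, 2, 5, 6, 7]].
Insert 4: 4 bumps 5 from row 1; 5 starts row 2. P = [[1, 2, 4, 6, 7], [5]].
Insert 3: 3 bumps 4 from row 1; 4 bumps 5 from row 2; 5 starts row 3. P = [[1, 2, 3, 6, 7], [4], [5]].

So P = [[1, 2, 3, 6, 7], [4], [5]].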